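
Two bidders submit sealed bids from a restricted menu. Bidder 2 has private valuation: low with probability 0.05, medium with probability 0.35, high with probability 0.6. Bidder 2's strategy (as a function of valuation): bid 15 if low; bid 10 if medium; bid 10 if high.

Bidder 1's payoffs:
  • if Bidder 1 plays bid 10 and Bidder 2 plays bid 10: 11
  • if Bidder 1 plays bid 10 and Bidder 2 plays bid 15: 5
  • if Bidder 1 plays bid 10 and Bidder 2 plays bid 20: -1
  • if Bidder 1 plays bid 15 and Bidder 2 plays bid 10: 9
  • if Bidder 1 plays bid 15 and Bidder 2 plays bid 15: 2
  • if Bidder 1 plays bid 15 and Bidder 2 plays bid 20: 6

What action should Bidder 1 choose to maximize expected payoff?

bid 10

E[bid 10] = 0.05·(5) + 0.35·(11) + 0.6·(11) = 10.7
E[bid 15] = 0.05·(2) + 0.35·(9) + 0.6·(9) = 8.65
Best response: bid 10 (10.7 is the largest).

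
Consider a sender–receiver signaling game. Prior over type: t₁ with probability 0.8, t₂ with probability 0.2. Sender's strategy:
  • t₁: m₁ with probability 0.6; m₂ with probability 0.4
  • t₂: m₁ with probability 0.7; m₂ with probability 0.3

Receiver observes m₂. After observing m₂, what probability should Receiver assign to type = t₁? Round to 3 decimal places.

P(m₂) = 0.8·0.4 + 0.2·0.3 = 0.38
P(t₁ | m₂) = (0.8·0.4) / 0.38 = 0.32 / 0.38 = 0.842105

0.842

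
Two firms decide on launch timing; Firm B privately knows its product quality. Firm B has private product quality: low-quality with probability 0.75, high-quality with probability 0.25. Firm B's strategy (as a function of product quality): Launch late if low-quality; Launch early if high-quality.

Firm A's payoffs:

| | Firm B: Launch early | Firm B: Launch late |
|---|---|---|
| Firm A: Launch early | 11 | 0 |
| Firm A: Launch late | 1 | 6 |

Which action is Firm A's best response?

Launch late

E[Launch early] = 0.75·(0) + 0.25·(11) = 2.75
E[Launch late] = 0.75·(6) + 0.25·(1) = 4.75
Best response: Launch late (4.75 is the largest).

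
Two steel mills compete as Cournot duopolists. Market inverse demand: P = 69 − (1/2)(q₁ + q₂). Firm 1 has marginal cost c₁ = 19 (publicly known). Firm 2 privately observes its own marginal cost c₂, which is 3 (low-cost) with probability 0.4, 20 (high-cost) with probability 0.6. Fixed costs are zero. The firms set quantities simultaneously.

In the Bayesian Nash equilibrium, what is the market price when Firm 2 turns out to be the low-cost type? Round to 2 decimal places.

28.63

Each type of Firm 2 best-responds to q₁; Firm 1 best-responds to the expected q₂ over Firm 2's types.
Firm 2 with cost c maximizes (69 − (1/2)(q₁+q₂) − c)·q₂, giving q₂(c) = (69 − c − (1/2)q₁).
E[c₂] = 0.4·3 + 0.6·20 = 13.2
Firm 1's FOC against E[q₂] yields q₁ = (69 − 2·19 + E[c₂])/(3/2) = (69 − 38 + 13.2)/(3/2) = 29.4667.
q₂(low-cost) = 51.2667, so P = 69 − (1/2)·(29.4667 + 51.2667) = 28.6333.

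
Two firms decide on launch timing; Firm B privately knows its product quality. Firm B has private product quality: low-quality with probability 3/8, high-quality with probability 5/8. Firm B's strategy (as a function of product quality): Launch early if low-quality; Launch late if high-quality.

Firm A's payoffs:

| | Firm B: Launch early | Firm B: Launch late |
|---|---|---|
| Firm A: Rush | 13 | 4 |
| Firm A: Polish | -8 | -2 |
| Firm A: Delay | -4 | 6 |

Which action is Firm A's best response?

E[Rush] = 3/8·(13) + 5/8·(4) = 59/8
E[Polish] = 3/8·(-8) + 5/8·(-2) = -17/4
E[Delay] = 3/8·(-4) + 5/8·(6) = 9/4
Best response: Rush (59/8 is the largest).

Rush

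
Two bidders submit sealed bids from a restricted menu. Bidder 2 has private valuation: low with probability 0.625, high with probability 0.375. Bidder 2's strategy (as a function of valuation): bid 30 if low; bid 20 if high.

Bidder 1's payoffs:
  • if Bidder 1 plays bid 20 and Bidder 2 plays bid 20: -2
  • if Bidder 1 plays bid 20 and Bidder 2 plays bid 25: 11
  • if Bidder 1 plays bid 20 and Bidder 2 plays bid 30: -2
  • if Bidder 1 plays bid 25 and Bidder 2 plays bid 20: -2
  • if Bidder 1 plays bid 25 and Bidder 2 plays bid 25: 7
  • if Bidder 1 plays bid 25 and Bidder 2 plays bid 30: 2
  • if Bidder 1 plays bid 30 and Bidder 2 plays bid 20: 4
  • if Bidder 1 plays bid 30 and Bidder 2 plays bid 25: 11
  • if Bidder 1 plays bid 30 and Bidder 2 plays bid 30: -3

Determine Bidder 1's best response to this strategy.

E[bid 20] = 0.625·(-2) + 0.375·(-2) = -2
E[bid 25] = 0.625·(2) + 0.375·(-2) = 0.5
E[bid 30] = 0.625·(-3) + 0.375·(4) = -0.375
Best response: bid 25 (0.5 is the largest).

bid 25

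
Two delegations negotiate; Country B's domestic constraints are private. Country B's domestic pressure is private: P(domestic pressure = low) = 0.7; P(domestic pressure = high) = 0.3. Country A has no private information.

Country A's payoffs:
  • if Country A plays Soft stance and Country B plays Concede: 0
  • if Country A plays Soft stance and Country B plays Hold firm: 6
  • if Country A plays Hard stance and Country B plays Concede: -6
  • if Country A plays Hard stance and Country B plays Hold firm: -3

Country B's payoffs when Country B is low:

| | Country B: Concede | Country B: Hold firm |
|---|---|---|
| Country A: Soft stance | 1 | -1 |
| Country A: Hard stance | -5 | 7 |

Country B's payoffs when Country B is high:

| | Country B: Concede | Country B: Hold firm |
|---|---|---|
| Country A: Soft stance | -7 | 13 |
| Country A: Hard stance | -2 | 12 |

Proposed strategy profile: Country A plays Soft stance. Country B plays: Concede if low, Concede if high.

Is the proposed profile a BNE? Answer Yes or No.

A profile is a BNE iff every type of every player is best-responding given beliefs about the other side.
Country A plays Soft stance: E[Soft stance] = 0.7·(0) + 0.3·(0) = 0; E[Hard stance] = -6. Best-responding. ✓
Country B (domestic pressure low), facing Soft stance: Concede gives 1, Hold firm gives -1. Proposed Concede is best. ✓
Country B (domestic pressure high), facing Soft stance: Concede gives -7, Hold firm gives 13. Proposed Concede is not best — profitable deviation exists. ✗

No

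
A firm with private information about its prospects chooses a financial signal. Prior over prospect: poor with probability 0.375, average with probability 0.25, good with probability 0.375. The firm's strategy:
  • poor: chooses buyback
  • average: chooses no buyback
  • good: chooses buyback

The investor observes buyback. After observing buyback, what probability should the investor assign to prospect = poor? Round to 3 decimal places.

0.500

P(buyback) = 0.375·1 + 0.25·0 + 0.375·1 = 0.75
P(poor | buyback) = (0.375·1) / 0.75 = 0.375 / 0.75 = 0.5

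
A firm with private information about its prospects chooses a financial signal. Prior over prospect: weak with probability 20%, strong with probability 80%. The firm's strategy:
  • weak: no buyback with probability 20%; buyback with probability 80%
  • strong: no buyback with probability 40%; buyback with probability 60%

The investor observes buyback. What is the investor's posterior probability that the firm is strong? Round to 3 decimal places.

Apply Bayes' rule using the sender's strategy as the likelihood.
P(buyback) = 0.2·0.8 + 0.8·0.6 = 0.64
P(strong | buyback) = (0.8·0.6) / 0.64 = 0.48 / 0.64 = 0.75

0.750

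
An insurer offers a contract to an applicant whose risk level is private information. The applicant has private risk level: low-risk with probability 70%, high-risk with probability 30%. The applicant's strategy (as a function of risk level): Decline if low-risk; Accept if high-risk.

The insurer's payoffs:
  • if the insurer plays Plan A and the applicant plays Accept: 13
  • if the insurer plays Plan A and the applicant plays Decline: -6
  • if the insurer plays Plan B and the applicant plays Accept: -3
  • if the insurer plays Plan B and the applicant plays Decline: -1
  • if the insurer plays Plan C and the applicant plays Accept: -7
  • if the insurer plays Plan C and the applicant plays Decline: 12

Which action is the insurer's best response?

Plan C

E[Plan A] = 0.7·(-6) + 0.3·(13) = -0.3
E[Plan B] = 0.7·(-1) + 0.3·(-3) = -1.6
E[Plan C] = 0.7·(12) + 0.3·(-7) = 6.3
Best response: Plan C (6.3 is the largest).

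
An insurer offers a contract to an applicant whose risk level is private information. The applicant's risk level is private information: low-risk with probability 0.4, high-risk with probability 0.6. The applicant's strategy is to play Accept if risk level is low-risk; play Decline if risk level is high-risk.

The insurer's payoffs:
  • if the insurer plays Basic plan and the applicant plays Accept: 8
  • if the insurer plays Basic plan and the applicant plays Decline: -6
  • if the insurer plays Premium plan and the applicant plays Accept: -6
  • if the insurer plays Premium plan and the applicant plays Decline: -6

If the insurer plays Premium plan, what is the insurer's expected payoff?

Take the expectation over the applicant's risk level, weighting each type's action by its prior probability.
E[Premium plan] = 0.4·(-6) + 0.6·(-6) = (-2.4) + (-3.6) = -6

-6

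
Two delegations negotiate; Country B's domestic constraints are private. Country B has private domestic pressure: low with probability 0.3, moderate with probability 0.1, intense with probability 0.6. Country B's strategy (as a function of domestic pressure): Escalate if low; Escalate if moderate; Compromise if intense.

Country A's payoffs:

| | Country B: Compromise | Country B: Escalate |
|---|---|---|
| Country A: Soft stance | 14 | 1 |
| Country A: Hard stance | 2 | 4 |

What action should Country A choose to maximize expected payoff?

E[Soft stance] = 0.3·(1) + 0.1·(1) + 0.6·(14) = 8.8
E[Hard stance] = 0.3·(4) + 0.1·(4) + 0.6·(2) = 2.8
Best response: Soft stance (8.8 is the largest).

Soft stance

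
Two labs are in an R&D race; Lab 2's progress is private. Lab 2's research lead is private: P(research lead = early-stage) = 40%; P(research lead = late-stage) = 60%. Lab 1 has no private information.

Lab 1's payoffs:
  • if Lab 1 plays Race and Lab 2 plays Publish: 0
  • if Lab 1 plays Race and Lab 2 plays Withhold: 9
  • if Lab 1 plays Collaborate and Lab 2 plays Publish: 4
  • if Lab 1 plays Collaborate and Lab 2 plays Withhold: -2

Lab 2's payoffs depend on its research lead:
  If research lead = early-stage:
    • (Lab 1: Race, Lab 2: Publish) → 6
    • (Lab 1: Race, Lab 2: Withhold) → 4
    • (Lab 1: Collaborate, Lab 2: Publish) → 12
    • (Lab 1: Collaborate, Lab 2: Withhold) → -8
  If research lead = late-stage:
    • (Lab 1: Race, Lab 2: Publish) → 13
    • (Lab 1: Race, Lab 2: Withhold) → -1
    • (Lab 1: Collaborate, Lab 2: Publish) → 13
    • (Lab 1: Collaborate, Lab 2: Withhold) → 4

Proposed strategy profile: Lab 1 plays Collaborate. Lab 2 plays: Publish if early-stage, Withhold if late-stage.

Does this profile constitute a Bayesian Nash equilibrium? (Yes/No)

No

Lab 1 plays Collaborate: E[Collaborate] = 0.4·(4) + 0.6·(-2) = 0.4; E[Race] = 5.4. Not best-responding. ✗
Lab 2 (research lead early-stage), facing Collaborate: Publish gives 12, Withhold gives -8. Proposed Publish is best. ✓
Lab 2 (research lead late-stage), facing Collaborate: Publish gives 13, Withhold gives 4. Proposed Withhold is not best — profitable deviation exists. ✗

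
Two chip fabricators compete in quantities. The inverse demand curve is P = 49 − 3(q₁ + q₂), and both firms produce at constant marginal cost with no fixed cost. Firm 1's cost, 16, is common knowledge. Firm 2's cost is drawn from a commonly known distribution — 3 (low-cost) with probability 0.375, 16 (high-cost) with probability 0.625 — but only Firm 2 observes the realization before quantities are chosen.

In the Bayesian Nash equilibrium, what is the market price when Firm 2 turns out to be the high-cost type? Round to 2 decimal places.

27.81

Each type of Firm 2 best-responds to q₁; Firm 1 best-responds to the expected q₂ over Firm 2's types.
Firm 2 with cost c maximizes (49 − 3(q₁+q₂) − c)·q₂, giving q₂(c) = (49 − c − 3q₁)/6.
E[c₂] = 0.375·3 + 0.625·16 = 11.125
Firm 1's FOC against E[q₂] yields q₁ = (49 − 2·16 + E[c₂])/9 = (49 − 32 + 11.125)/9 = 3.125.
q₂(high-cost) = 3.9375, so P = 49 − 3·(3.125 + 3.9375) = 27.8125.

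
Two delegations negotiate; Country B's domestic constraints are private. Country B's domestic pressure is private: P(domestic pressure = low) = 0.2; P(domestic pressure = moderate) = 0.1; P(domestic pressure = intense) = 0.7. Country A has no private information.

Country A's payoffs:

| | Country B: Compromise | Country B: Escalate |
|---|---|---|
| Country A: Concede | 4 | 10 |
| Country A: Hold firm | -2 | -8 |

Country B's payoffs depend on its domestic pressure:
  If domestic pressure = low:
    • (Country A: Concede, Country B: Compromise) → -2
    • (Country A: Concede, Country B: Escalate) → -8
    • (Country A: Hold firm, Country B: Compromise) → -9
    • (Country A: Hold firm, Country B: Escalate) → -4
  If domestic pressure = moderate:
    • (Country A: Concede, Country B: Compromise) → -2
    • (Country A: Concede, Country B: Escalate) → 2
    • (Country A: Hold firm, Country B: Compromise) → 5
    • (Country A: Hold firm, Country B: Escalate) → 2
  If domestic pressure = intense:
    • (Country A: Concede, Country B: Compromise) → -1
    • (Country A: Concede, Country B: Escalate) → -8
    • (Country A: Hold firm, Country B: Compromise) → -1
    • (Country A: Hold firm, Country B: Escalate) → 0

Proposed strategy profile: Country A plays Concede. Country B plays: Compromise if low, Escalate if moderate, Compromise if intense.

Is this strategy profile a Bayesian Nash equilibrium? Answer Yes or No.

Yes

Country A plays Concede: E[Concede] = 0.2·(4) + 0.1·(10) + 0.7·(4) = 4.6; E[Hold firm] = -2.6. Best-responding. ✓
Country B (domestic pressure low), facing Concede: Compromise gives -2, Escalate gives -8. Proposed Compromise is best. ✓
Country B (domestic pressure moderate), facing Concede: Compromise gives -2, Escalate gives 2. Proposed Escalate is best. ✓
Country B (domestic pressure intense), facing Concede: Compromise gives -1, Escalate gives -8. Proposed Compromise is best. ✓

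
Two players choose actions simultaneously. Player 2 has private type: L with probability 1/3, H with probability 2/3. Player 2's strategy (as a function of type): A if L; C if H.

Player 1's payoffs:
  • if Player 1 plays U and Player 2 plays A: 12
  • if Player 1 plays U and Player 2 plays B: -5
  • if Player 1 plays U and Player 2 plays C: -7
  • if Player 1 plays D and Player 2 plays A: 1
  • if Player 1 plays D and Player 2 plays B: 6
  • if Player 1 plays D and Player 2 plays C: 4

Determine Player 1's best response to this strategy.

D

E[U] = 1/3·(12) + 2/3·(-7) = -2/3
E[D] = 1/3·(1) + 2/3·(4) = 3
Best response: D (3 is the largest).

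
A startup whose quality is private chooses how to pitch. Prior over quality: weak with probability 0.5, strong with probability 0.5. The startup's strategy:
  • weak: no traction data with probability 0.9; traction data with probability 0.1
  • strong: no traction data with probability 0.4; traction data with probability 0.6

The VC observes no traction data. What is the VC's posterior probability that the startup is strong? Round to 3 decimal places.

0.308

Apply Bayes' rule using the sender's strategy as the likelihood.
P(no traction data) = 0.5·0.9 + 0.5·0.4 = 0.65
P(strong | no traction data) = (0.5·0.4) / 0.65 = 0.2 / 0.65 = 0.307692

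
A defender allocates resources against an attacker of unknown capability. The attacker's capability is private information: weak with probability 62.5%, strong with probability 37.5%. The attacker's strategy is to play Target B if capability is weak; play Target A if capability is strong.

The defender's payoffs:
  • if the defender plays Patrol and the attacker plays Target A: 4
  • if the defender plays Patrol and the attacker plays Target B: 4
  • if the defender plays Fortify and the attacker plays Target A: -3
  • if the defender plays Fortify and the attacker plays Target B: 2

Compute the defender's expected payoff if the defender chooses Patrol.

4

E[Patrol] = 0.625·4 + 0.375·4 = 2.5 + 1.5 = 4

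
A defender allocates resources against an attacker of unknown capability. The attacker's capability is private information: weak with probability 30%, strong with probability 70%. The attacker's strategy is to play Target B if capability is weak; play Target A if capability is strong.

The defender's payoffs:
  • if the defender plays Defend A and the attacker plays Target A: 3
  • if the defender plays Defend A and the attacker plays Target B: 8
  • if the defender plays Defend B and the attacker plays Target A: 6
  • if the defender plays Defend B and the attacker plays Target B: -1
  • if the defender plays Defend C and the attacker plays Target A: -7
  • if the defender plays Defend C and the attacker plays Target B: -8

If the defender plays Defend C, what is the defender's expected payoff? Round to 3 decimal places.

Take the expectation over the attacker's capability, weighting each type's action by its prior probability.
E[Defend C] = 0.3·(-8) + 0.7·(-7) = (-2.4) + (-4.9) = -7.3

-7.300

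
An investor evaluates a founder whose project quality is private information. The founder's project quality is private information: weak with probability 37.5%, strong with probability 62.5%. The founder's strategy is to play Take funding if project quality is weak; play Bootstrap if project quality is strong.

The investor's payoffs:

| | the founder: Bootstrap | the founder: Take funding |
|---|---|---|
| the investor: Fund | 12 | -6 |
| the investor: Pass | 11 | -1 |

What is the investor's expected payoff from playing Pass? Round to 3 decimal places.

E[Pass] = 0.375·(-1) + 0.625·11 = (-0.375) + 6.875 = 6.5

6.500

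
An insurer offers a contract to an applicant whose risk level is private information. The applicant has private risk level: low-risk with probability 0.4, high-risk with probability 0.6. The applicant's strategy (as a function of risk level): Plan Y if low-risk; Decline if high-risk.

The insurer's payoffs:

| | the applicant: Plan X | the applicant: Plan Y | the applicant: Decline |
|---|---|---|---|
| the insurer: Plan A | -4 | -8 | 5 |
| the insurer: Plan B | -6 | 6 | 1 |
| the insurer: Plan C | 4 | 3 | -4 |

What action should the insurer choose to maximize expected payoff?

Plan B

E[Plan A] = 0.4·(-8) + 0.6·(5) = -0.2
E[Plan B] = 0.4·(6) + 0.6·(1) = 3
E[Plan C] = 0.4·(3) + 0.6·(-4) = -1.2
Best response: Plan B (3 is the largest).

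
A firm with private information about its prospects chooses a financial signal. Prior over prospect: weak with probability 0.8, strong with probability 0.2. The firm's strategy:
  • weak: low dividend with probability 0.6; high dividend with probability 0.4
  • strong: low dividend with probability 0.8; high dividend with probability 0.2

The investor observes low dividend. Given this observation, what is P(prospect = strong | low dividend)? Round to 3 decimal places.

0.250

P(low dividend) = 0.8·0.6 + 0.2·0.8 = 0.64
P(strong | low dividend) = (0.2·0.8) / 0.64 = 0.16 / 0.64 = 0.25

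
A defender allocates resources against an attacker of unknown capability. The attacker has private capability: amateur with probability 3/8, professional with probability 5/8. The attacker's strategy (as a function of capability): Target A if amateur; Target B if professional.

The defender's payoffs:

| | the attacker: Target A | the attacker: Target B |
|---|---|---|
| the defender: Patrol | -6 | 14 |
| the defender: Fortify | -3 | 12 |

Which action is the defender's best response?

E[Patrol] = 3/8·(-6) + 5/8·(14) = 13/2
E[Fortify] = 3/8·(-3) + 5/8·(12) = 51/8
Best response: Patrol (13/2 is the largest).

Patrol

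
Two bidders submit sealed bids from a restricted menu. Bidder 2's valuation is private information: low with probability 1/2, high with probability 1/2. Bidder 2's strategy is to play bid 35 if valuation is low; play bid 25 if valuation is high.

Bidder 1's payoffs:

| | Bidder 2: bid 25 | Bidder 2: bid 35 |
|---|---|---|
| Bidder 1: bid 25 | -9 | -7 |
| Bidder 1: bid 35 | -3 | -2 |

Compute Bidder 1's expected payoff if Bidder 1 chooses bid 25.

-8

E[bid 25] = 1/2·(-7) + 1/2·(-9) = (-7/2) + (-9/2) = -8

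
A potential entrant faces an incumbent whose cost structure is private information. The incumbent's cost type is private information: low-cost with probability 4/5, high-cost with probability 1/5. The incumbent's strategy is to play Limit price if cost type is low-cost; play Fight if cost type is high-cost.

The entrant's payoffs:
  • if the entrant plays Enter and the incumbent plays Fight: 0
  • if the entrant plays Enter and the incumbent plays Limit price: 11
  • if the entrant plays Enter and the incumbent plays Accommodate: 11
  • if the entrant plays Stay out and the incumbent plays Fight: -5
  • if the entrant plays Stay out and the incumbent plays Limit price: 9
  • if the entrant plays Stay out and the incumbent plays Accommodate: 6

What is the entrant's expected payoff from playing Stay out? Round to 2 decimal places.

Take the expectation over the incumbent's cost type, weighting each type's action by its prior probability.
E[Stay out] = 4/5·9 + 1/5·(-5) = 36/5 + (-1) = 31/5

6.20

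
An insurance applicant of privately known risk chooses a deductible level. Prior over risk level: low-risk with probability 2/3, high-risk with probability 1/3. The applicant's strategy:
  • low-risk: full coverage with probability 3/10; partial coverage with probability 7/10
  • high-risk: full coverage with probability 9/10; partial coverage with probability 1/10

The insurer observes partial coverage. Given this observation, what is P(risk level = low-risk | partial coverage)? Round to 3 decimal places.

Apply Bayes' rule using the sender's strategy as the likelihood.
P(partial coverage) = (2/3)·(7/10) + (1/3)·(1/10) = 1/2
P(low-risk | partial coverage) = ((2/3)·(7/10)) / (1/2) = (7/15) / (1/2) = 14/15

0.933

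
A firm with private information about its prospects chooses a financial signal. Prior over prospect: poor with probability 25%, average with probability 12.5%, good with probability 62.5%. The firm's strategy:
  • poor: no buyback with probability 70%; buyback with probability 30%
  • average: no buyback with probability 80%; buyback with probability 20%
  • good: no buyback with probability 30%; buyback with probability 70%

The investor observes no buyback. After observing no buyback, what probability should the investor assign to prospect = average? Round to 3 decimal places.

P(no buyback) = 0.25·0.7 + 0.125·0.8 + 0.625·0.3 = 0.4625
P(average | no buyback) = (0.125·0.8) / 0.4625 = 0.1 / 0.4625 = 0.216216

0.216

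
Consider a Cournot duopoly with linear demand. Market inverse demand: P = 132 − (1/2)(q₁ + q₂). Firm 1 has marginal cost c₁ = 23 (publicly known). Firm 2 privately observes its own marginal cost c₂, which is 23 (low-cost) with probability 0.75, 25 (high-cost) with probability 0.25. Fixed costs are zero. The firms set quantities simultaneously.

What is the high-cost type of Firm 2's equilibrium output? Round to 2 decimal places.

Type-c best response for Firm 2: q₂(c) = (132 − c) − q₁/2.
Firm 1 maximizes expected profit; its first-order condition is 132 − q₁ − (1/2)E[q₂] − 23 = 0.
Substituting E[q₂] and solving: E[c₂] = 23.5, so q₁ = (132 − 2·23 + 23.5)/(3/2) = 73.
q₂(high-cost) = (132 − 25 − (1/2)·73) = 70.5.

70.50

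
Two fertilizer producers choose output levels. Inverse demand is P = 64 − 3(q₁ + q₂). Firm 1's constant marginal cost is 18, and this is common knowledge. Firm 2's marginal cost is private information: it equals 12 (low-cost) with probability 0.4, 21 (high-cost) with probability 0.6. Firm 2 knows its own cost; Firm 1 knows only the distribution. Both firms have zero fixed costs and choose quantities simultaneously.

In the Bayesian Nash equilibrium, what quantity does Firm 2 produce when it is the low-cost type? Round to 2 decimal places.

6.14

Firm 2 with cost c maximizes (64 − 3(q₁+q₂) − c)·q₂, giving q₂(c) = (64 − c − 3q₁)/6.
E[c₂] = 0.4·12 + 0.6·21 = 17.4
Firm 1's FOC against E[q₂] yields q₁ = (64 − 2·18 + E[c₂])/9 = (64 − 36 + 17.4)/9 = 5.04444.
q₂(low-cost) = (64 − 12 − 3·5.04444)/6 = 6.14444.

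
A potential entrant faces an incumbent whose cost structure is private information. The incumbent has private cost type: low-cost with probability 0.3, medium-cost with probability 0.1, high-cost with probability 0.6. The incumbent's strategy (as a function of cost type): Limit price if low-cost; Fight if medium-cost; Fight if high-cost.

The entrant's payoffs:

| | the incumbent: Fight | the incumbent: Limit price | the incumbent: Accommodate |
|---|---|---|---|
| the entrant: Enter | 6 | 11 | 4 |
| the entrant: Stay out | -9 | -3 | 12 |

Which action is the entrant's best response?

Enter

Compute the entrant's expected payoff for each action, taking the expectation over the incumbent's type.
E[Enter] = 0.3·(11) + 0.1·(6) + 0.6·(6) = 7.5
E[Stay out] = 0.3·(-3) + 0.1·(-9) + 0.6·(-9) = -7.2
Best response: Enter (7.5 is the largest).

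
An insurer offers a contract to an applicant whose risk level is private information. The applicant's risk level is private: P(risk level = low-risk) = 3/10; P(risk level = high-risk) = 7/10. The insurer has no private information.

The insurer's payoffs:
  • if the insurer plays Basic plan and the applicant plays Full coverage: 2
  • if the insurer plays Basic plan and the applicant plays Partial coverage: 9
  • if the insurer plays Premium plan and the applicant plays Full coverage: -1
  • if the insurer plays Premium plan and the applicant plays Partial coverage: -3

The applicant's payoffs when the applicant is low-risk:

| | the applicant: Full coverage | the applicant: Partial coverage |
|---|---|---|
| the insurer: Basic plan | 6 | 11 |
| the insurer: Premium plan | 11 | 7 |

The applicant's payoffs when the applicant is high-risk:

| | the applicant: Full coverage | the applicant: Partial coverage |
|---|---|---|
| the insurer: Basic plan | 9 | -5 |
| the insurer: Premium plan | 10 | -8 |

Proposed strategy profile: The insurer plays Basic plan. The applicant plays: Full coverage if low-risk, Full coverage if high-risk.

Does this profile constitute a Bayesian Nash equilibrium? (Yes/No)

A profile is a BNE iff every type of every player is best-responding given beliefs about the other side.
The insurer plays Basic plan: E[Basic plan] = 3/10·(2) + 7/10·(2) = 2; E[Premium plan] = -1. Best-responding. ✓
The applicant (risk level low-risk), facing Basic plan: Full coverage gives 6, Partial coverage gives 11. Proposed Full coverage is not best — profitable deviation exists. ✗
The applicant (risk level high-risk), facing Basic plan: Full coverage gives 9, Partial coverage gives -5. Proposed Full coverage is best. ✓

No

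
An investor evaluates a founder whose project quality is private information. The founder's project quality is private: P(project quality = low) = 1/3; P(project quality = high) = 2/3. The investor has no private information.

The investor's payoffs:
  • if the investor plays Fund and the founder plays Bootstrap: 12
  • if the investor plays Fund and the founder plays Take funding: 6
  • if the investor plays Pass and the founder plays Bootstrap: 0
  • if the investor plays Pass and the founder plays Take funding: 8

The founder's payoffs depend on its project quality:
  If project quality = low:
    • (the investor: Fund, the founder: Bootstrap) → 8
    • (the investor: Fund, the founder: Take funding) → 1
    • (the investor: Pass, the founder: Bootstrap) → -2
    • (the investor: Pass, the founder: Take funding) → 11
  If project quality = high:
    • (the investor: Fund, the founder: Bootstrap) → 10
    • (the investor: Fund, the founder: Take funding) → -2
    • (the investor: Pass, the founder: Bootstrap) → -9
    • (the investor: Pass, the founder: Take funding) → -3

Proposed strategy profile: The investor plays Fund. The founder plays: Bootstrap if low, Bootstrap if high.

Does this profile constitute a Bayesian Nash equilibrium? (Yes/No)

The investor plays Fund: E[Fund] = 1/3·(12) + 2/3·(12) = 12; E[Pass] = 0. Best-responding. ✓
The founder (project quality low), facing Fund: Bootstrap gives 8, Take funding gives 1. Proposed Bootstrap is best. ✓
The founder (project quality high), facing Fund: Bootstrap gives 10, Take funding gives -2. Proposed Bootstrap is best. ✓

Yes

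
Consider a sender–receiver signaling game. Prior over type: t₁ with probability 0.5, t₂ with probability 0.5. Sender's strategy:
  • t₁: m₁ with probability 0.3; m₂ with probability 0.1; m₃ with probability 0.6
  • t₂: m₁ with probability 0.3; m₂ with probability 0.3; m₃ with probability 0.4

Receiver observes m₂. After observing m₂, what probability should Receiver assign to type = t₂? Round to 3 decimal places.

P(m₂) = 0.5·0.1 + 0.5·0.3 = 0.2
P(t₂ | m₂) = (0.5·0.3) / 0.2 = 0.15 / 0.2 = 0.75

0.750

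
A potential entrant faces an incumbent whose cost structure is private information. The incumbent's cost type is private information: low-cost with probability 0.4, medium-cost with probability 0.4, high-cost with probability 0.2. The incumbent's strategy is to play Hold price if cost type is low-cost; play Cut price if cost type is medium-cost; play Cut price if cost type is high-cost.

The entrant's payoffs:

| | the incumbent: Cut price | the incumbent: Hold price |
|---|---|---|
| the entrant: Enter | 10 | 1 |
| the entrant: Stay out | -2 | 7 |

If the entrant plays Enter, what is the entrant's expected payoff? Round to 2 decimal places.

6.40

Take the expectation over the incumbent's cost type, weighting each type's action by its prior probability.
E[Enter] = 0.4·1 + 0.4·10 + 0.2·10 = 0.4 + 4 + 2 = 6.4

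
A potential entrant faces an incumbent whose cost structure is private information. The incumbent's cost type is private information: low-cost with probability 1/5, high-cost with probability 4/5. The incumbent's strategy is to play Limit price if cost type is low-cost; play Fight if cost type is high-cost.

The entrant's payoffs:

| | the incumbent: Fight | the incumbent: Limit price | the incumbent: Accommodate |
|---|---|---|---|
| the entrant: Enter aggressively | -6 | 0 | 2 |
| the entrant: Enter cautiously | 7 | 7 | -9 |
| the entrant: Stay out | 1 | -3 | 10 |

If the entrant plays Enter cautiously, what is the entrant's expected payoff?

E[Enter cautiously] = 1/5·7 + 4/5·7 = 7/5 + 28/5 = 7

7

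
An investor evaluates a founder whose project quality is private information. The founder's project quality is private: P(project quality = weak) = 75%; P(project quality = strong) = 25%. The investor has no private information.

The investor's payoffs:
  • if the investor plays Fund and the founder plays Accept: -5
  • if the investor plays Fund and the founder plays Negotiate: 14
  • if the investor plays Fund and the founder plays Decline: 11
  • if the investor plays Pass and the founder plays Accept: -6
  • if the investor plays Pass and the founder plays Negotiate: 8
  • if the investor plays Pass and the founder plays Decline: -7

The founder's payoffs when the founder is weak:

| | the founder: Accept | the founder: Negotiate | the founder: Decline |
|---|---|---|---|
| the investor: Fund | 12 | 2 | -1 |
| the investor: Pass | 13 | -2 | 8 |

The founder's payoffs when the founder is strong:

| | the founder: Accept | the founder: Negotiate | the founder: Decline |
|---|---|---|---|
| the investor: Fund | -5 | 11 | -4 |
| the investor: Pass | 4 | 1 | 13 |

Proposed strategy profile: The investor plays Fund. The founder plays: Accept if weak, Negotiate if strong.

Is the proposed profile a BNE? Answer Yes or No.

Yes

A profile is a BNE iff every type of every player is best-responding given beliefs about the other side.
The investor plays Fund: E[Fund] = 0.75·(-5) + 0.25·(14) = -0.25; E[Pass] = -2.5. Best-responding. ✓
The founder (project quality weak), facing Fund: Accept gives 12, Negotiate gives 2, Decline gives -1. Proposed Accept is best. ✓
The founder (project quality strong), facing Fund: Accept gives -5, Negotiate gives 11, Decline gives -4. Proposed Negotiate is best. ✓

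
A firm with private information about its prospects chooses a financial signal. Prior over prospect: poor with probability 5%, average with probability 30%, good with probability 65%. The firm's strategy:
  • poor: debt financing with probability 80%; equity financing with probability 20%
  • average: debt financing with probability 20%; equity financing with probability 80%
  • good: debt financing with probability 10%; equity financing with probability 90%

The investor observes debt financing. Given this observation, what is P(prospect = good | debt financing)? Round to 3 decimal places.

0.394

Apply Bayes' rule using the sender's strategy as the likelihood.
P(debt financing) = 0.05·0.8 + 0.3·0.2 + 0.65·0.1 = 0.165
P(good | debt financing) = (0.65·0.1) / 0.165 = 0.065 / 0.165 = 0.393939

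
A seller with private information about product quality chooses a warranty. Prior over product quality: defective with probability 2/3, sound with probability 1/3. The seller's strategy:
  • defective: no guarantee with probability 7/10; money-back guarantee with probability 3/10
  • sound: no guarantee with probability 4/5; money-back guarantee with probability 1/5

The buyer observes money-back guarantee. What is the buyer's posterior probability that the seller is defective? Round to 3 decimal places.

P(money-back guarantee) = (2/3)·(3/10) + (1/3)·(1/5) = 4/15
P(defective | money-back guarantee) = ((2/3)·(3/10)) / (4/15) = (1/5) / (4/15) = 3/4

0.750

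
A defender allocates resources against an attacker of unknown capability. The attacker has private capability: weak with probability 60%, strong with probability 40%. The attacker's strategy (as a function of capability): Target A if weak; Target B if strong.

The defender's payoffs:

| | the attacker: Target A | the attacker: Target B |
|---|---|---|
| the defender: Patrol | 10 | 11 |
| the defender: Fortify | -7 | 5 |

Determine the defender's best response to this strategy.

E[Patrol] = 0.6·(10) + 0.4·(11) = 10.4
E[Fortify] = 0.6·(-7) + 0.4·(5) = -2.2
Best response: Patrol (10.4 is the largest).

Patrol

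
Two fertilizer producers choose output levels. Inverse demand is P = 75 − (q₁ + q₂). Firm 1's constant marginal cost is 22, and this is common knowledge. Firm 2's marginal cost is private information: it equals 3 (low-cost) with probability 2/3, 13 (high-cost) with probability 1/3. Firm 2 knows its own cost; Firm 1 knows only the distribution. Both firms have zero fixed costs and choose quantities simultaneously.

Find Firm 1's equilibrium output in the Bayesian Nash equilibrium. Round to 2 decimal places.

12.44

Each type of Firm 2 best-responds to q₁; Firm 1 best-responds to the expected q₂ over Firm 2's types.
Firm 2 with cost c maximizes (75 − (q₁+q₂) − c)·q₂, giving q₂(c) = (75 − c − q₁)/2.
E[c₂] = 2/3·3 + 1/3·13 = 6.33333
Firm 1's FOC against E[q₂] yields q₁ = (75 − 2·22 + E[c₂])/3 = (75 − 44 + 6.33333)/3 = 12.4444.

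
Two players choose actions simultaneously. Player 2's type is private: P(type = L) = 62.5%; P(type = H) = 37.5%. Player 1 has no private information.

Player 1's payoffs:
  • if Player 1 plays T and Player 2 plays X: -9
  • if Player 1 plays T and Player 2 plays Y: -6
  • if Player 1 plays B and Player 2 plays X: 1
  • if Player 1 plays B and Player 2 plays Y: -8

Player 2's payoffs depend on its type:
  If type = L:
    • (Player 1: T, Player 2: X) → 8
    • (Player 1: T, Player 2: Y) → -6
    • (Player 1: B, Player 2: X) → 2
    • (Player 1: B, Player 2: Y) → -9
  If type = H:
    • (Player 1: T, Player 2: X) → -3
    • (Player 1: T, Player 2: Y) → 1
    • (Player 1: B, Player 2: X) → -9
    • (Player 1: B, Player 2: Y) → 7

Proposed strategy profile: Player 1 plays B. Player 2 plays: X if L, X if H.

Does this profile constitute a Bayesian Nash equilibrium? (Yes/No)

Player 1 plays B: E[B] = 0.625·(1) + 0.375·(1) = 1; E[T] = -9. Best-responding. ✓
Player 2 (type L), facing B: X gives 2, Y gives -9. Proposed X is best. ✓
Player 2 (type H), facing B: X gives -9, Y gives 7. Proposed X is not best — profitable deviation exists. ✗

No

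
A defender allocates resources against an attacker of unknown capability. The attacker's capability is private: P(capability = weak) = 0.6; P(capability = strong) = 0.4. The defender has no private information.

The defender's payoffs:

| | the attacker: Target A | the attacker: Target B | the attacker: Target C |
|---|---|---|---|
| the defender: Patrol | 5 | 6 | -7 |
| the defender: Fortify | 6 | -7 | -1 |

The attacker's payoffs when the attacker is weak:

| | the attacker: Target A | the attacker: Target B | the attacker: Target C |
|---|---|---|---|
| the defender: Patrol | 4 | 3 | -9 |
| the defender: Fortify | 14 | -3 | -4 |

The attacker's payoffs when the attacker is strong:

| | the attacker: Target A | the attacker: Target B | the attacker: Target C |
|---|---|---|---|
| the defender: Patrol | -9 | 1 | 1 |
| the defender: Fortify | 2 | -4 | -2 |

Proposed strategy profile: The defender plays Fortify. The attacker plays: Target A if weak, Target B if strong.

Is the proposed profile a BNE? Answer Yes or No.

A profile is a BNE iff every type of every player is best-responding given beliefs about the other side.
The defender plays Fortify: E[Fortify] = 0.6·(6) + 0.4·(-7) = 0.8; E[Patrol] = 5.4. Not best-responding. ✗
The attacker (capability weak), facing Fortify: Target A gives 14, Target B gives -3, Target C gives -4. Proposed Target A is best. ✓
The attacker (capability strong), facing Fortify: Target A gives 2, Target B gives -4, Target C gives -2. Proposed Target B is not best — profitable deviation exists. ✗

No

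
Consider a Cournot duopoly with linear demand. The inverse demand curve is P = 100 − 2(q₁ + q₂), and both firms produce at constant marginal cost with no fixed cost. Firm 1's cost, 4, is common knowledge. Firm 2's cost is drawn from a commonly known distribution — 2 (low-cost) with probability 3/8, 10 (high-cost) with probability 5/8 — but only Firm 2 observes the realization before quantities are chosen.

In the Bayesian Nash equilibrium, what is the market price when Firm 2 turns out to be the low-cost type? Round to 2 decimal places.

Each type of Firm 2 best-responds to q₁; Firm 1 best-responds to the expected q₂ over Firm 2's types.
Firm 2 with cost c maximizes (100 − 2(q₁+q₂) − c)·q₂, giving q₂(c) = (100 − c − 2q₁)/4.
E[c₂] = 3/8·2 + 5/8·10 = 7
Firm 1's FOC against E[q₂] yields q₁ = (100 − 2·4 + E[c₂])/6 = (100 − 8 + 7)/6 = 16.5.
q₂(low-cost) = 16.25, so P = 100 − 2·(16.5 + 16.25) = 34.5.

34.50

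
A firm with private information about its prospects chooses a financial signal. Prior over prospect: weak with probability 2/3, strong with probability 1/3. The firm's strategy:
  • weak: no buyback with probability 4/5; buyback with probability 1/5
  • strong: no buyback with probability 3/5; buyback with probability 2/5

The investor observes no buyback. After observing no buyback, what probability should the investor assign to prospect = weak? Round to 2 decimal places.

0.73

P(no buyback) = (2/3)·(4/5) + (1/3)·(3/5) = 11/15
P(weak | no buyback) = ((2/3)·(4/5)) / (11/15) = (8/15) / (11/15) = 8/11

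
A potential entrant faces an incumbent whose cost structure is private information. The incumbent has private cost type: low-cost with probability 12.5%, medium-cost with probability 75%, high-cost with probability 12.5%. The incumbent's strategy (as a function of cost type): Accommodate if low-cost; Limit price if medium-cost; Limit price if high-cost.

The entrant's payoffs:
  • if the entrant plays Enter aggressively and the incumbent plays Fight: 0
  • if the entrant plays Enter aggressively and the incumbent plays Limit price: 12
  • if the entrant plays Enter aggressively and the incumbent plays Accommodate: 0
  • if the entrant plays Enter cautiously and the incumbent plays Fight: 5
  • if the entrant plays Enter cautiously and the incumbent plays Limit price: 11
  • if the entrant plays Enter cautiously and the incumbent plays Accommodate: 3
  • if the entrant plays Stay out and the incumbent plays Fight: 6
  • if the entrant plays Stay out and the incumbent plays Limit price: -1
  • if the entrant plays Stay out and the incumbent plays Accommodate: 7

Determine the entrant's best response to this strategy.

Enter aggressively

E[Enter aggressively] = 0.125·(0) + 0.75·(12) + 0.125·(12) = 10.5
E[Enter cautiously] = 0.125·(3) + 0.75·(11) + 0.125·(11) = 10
E[Stay out] = 0.125·(7) + 0.75·(-1) + 0.125·(-1) = 0
Best response: Enter aggressively (10.5 is the largest).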